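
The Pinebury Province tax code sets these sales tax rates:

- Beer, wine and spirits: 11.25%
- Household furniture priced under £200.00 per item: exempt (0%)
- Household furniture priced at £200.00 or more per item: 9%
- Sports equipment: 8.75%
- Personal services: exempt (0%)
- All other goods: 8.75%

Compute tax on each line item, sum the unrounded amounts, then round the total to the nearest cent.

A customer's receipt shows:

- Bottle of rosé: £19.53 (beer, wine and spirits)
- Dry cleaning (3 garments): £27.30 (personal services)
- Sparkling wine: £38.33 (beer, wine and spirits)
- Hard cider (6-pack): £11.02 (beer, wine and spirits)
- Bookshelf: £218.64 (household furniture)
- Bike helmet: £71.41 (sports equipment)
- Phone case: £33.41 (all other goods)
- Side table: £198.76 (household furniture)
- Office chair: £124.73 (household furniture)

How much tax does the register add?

Bottle of rosé £19.53: beer, wine and spirits → 11.25% → £2.197125
Dry cleaning (3 garments) £27.30: personal services → 0% → £0.00
Sparkling wine £38.33: beer, wine and spirits → 11.25% → £4.312125
Hard cider (6-pack) £11.02: beer, wine and spirits → 11.25% → £1.23975
Bookshelf £218.64: household furniture, £200.00 or more → 9% → £19.6776
Bike helmet £71.41: sports equipment → 8.75% → £6.248375
Phone case £33.41: all other goods → 8.75% → £2.923375
Side table £198.76: household furniture, under £200.00 → 0% → £0.00
Office chair £124.73: household furniture, under £200.00 → 0% → £0.00
Unrounded tax sum = £36.59835 → £36.60

£36.60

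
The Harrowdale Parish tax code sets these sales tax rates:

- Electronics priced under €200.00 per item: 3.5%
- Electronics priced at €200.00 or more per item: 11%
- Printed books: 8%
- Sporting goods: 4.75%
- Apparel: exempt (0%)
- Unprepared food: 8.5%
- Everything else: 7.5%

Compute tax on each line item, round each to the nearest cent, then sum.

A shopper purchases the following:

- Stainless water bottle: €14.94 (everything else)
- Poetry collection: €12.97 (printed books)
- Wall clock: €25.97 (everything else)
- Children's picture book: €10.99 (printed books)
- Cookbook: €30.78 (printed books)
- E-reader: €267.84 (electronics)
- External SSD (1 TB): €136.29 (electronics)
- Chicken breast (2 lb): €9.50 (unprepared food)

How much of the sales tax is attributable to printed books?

€4.38

Poetry collection €12.97: printed books → 8% → €1.04
Children's picture book €10.99: printed books → 8% → €0.88
Cookbook €30.78: printed books → 8% → €2.46
Tax on printed books = €1.04 + €0.88 + €2.46 = €4.38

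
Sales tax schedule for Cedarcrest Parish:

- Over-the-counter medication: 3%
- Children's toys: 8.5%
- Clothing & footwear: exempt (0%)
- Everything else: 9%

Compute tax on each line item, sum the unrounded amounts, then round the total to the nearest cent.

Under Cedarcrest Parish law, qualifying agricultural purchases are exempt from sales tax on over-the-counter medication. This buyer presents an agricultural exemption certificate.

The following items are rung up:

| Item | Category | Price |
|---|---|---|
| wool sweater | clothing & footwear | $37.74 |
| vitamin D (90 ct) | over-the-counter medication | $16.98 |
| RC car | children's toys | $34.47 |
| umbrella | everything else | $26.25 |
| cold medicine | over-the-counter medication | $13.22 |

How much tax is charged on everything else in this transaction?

$2.36

Umbrella $26.25: everything else → 9% → $2.3625
Tax on everything else: unrounded sum = $2.3625 → $2.36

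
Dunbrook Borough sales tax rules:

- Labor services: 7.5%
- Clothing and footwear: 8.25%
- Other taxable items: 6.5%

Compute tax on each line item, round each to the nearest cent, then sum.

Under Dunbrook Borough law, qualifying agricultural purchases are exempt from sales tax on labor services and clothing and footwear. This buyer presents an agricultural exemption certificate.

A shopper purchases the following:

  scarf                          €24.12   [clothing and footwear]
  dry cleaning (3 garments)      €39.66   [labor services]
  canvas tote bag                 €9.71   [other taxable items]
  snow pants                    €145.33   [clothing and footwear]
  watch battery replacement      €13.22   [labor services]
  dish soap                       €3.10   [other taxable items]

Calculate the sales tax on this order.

€0.83

Scarf €24.12: clothing and footwear, buyer-exempt → 0% → €0.00
Dry cleaning (3 garments) €39.66: labor services, buyer-exempt → 0% → €0.00
Canvas tote bag €9.71: other taxable items → 6.5% → €0.63
Snow pants €145.33: clothing and footwear, buyer-exempt → 0% → €0.00
Watch battery replacement €13.22: labor services, buyer-exempt → 0% → €0.00
Dish soap €3.10: other taxable items → 6.5% → €0.20
Total tax = €0.63 + €0.20 = €0.83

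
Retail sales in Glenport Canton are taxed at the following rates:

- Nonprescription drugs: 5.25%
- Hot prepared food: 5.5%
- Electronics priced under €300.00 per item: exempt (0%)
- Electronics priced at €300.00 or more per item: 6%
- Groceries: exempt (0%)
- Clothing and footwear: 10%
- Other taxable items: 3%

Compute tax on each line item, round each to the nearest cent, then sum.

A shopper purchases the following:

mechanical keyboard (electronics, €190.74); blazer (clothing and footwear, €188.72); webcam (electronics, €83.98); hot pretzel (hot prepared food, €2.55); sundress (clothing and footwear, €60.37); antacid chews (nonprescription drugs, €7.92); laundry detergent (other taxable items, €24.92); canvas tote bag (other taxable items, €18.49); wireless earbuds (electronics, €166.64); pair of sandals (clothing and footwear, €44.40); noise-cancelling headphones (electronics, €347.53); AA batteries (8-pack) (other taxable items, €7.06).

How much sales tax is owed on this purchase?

€52.27

Mechanical keyboard €190.74: electronics, under €300.00 → 0% → €0.00
Blazer €188.72: clothing and footwear → 10% → €18.87
Webcam €83.98: electronics, under €300.00 → 0% → €0.00
Hot pretzel €2.55: hot prepared food → 5.5% → €0.14
Sundress €60.37: clothing and footwear → 10% → €6.04
Antacid chews €7.92: nonprescription drugs → 5.25% → €0.42
Laundry detergent €24.92: other taxable items → 3% → €0.75
Canvas tote bag €18.49: other taxable items → 3% → €0.55
Wireless earbuds €166.64: electronics, under €300.00 → 0% → €0.00
Pair of sandals €44.40: clothing and footwear → 10% → €4.44
Noise-cancelling headphones €347.53: electronics, €300.00 or more → 6% → €20.85
AA batteries (8-pack) €7.06: other taxable items → 3% → €0.21
Total tax = €18.87 + €0.14 + €6.04 + €0.42 + €0.75 + €0.55 + €4.44 + €20.85 + €0.21 = €52.27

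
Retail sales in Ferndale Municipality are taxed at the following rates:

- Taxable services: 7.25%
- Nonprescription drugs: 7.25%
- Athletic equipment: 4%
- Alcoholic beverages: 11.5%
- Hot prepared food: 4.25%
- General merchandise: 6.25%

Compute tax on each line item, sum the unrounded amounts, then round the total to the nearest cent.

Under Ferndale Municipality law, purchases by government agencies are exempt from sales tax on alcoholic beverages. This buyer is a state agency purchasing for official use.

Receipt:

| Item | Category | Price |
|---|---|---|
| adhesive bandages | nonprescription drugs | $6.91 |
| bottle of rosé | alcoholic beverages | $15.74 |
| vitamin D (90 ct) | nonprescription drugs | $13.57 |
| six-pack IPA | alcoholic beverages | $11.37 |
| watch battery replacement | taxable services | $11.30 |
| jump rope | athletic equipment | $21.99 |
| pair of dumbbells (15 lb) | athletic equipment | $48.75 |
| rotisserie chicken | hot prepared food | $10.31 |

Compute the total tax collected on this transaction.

Adhesive bandages $6.91: nonprescription drugs → 7.25% → $0.500975
Bottle of rosé $15.74: alcoholic beverages, buyer-exempt → 0% → $0.00
Vitamin D (90 ct) $13.57: nonprescription drugs → 7.25% → $0.983825
Six-pack IPA $11.37: alcoholic beverages, buyer-exempt → 0% → $0.00
Watch battery replacement $11.30: taxable services → 7.25% → $0.81925
Jump rope $21.99: athletic equipment → 4% → $0.8796
Pair of dumbbells (15 lb) $48.75: athletic equipment → 4% → $1.95
Rotisserie chicken $10.31: hot prepared food → 4.25% → $0.438175
Unrounded tax sum = $5.571825 → $5.57

$5.57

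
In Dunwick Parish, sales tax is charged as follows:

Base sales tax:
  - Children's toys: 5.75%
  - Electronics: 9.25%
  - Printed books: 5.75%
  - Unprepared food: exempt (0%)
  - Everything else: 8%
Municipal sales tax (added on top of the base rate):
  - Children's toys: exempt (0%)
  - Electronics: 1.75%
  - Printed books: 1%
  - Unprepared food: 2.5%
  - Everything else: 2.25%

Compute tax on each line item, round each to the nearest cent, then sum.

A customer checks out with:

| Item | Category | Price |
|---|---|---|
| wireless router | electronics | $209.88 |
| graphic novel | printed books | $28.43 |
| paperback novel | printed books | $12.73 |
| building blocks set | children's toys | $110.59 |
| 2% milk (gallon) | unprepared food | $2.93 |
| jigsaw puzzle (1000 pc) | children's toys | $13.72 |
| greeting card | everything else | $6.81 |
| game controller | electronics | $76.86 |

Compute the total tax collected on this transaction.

Wireless router $209.88: electronics → 9.25% + 1.75% municipal = 11% → $23.09
Graphic novel $28.43: printed books → 5.75% + 1% municipal = 6.75% → $1.92
Paperback novel $12.73: printed books → 5.75% + 1% municipal = 6.75% → $0.86
Building blocks set $110.59: children's toys → 5.75% + 0% municipal = 5.75% → $6.36
2% milk (gallon) $2.93: unprepared food → 0% + 2.5% municipal = 2.5% → $0.07
Jigsaw puzzle (1000 pc) $13.72: children's toys → 5.75% + 0% municipal = 5.75% → $0.79
Greeting card $6.81: everything else → 8% + 2.25% municipal = 10.25% → $0.70
Game controller $76.86: electronics → 9.25% + 1.75% municipal = 11% → $8.45
Total tax = $23.09 + $1.92 + $0.86 + $6.36 + $0.07 + $0.79 + $0.70 + $8.45 = $42.24

$42.24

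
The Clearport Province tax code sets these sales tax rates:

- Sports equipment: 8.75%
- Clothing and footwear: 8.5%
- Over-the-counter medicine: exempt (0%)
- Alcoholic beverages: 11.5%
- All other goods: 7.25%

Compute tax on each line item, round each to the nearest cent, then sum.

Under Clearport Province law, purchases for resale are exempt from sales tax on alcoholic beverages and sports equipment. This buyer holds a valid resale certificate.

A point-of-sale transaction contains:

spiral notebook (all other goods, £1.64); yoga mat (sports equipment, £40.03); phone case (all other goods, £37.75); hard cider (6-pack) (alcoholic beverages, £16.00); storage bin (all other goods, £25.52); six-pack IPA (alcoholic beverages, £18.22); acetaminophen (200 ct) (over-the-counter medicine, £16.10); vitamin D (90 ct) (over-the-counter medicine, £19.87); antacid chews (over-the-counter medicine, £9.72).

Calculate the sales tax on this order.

Spiral notebook £1.64: all other goods → 7.25% → £0.12
Yoga mat £40.03: sports equipment, buyer-exempt → 0% → £0.00
Phone case £37.75: all other goods → 7.25% → £2.74
Hard cider (6-pack) £16.00: alcoholic beverages, buyer-exempt → 0% → £0.00
Storage bin £25.52: all other goods → 7.25% → £1.85
Six-pack IPA £18.22: alcoholic beverages, buyer-exempt → 0% → £0.00
Acetaminophen (200 ct) £16.10: over-the-counter medicine → 0% → £0.00
Vitamin D (90 ct) £19.87: over-the-counter medicine → 0% → £0.00
Antacid chews £9.72: over-the-counter medicine → 0% → £0.00
Total tax = £0.12 + £2.74 + £1.85 = £4.71

£4.71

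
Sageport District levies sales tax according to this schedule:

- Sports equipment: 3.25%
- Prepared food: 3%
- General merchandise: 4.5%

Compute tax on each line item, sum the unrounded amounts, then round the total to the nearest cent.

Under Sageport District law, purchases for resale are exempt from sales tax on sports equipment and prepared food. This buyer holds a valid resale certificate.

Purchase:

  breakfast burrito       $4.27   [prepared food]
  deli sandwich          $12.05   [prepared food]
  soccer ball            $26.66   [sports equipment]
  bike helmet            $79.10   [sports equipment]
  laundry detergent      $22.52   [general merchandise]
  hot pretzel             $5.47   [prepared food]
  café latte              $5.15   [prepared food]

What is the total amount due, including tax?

$156.23

Breakfast burrito $4.27: prepared food, buyer-exempt → 0% → $0.00
Deli sandwich $12.05: prepared food, buyer-exempt → 0% → $0.00
Soccer ball $26.66: sports equipment, buyer-exempt → 0% → $0.00
Bike helmet $79.10: sports equipment, buyer-exempt → 0% → $0.00
Laundry detergent $22.52: general merchandise → 4.5% → $1.0134
Hot pretzel $5.47: prepared food, buyer-exempt → 0% → $0.00
Café latte $5.15: prepared food, buyer-exempt → 0% → $0.00
Subtotal = $155.22; unrounded tax = $1.0134 → $1.01; total due = $156.23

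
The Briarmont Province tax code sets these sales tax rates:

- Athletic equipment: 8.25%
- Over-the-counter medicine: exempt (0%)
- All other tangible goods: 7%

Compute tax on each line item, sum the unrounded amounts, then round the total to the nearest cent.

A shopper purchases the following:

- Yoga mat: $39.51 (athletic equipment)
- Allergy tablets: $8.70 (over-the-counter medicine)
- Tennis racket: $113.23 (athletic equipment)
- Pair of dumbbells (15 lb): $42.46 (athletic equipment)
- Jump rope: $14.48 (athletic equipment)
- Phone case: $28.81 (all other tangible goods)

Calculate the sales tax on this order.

$19.32

Yoga mat $39.51: athletic equipment → 8.25% → $3.259575
Allergy tablets $8.70: over-the-counter medicine → 0% → $0.00
Tennis racket $113.23: athletic equipment → 8.25% → $9.341475
Pair of dumbbells (15 lb) $42.46: athletic equipment → 8.25% → $3.50295
Jump rope $14.48: athletic equipment → 8.25% → $1.1946
Phone case $28.81: all other tangible goods → 7% → $2.0167
Unrounded tax sum = $19.3153 → $19.32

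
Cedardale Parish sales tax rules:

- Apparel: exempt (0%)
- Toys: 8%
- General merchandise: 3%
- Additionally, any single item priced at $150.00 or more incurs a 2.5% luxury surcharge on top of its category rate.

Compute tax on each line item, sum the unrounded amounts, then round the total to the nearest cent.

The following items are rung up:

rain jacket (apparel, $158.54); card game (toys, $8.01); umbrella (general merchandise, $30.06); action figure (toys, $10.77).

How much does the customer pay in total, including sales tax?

$213.75

Rain jacket $158.54: apparel → 0% + 2.5% surcharge = 2.5% → $3.9635
Card game $8.01: toys → 8% → $0.6408
Umbrella $30.06: general merchandise → 3% → $0.9018
Action figure $10.77: toys → 8% → $0.8616
Subtotal = $207.38; unrounded tax = $6.3677 → $6.37; total due = $213.75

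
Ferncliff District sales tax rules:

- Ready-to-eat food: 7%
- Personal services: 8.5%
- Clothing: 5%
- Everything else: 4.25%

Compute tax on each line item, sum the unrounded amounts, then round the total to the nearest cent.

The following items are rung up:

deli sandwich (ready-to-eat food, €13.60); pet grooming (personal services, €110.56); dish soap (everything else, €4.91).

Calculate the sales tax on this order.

€10.56

Deli sandwich €13.60: ready-to-eat food → 7% → €0.952
Pet grooming €110.56: personal services → 8.5% → €9.3976
Dish soap €4.91: everything else → 4.25% → €0.208675
Unrounded tax sum = €10.558275 → €10.56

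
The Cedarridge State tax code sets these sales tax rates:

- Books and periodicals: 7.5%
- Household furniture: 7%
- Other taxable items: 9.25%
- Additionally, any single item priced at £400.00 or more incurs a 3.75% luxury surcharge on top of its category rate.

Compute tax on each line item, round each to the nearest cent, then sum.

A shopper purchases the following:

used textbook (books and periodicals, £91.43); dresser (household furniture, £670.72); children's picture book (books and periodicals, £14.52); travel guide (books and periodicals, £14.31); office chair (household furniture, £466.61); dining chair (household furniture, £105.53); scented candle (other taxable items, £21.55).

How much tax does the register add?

£140.66

Used textbook £91.43: books and periodicals → 7.5% → £6.86
Dresser £670.72: household furniture → 7% + 3.75% surcharge = 10.75% → £72.10
Children's picture book £14.52: books and periodicals → 7.5% → £1.09
Travel guide £14.31: books and periodicals → 7.5% → £1.07
Office chair £466.61: household furniture → 7% + 3.75% surcharge = 10.75% → £50.16
Dining chair £105.53: household furniture → 7% → £7.39
Scented candle £21.55: other taxable items → 9.25% → £1.99
Total tax = £6.86 + £72.10 + £1.09 + £1.07 + £50.16 + £7.39 + £1.99 = £140.66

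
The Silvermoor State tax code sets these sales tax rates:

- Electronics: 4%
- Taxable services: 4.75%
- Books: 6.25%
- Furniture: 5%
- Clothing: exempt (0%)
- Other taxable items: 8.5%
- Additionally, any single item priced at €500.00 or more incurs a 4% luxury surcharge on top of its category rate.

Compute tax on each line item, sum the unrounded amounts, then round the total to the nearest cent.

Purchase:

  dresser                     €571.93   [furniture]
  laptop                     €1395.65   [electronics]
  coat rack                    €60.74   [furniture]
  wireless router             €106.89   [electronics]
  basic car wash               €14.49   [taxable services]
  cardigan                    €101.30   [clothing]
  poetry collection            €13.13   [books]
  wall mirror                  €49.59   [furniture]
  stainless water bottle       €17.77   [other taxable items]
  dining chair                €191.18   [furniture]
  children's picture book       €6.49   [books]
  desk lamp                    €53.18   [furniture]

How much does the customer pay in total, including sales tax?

Dresser €571.93: furniture → 5% + 4% surcharge = 9% → €51.4737
Laptop €1395.65: electronics → 4% + 4% surcharge = 8% → €111.652
Coat rack €60.74: furniture → 5% → €3.037
Wireless router €106.89: electronics → 4% → €4.2756
Basic car wash €14.49: taxable services → 4.75% → €0.688275
Cardigan €101.30: clothing → 0% → €0.00
Poetry collection €13.13: books → 6.25% → €0.820625
Wall mirror €49.59: furniture → 5% → €2.4795
Stainless water bottle €17.77: other taxable items → 8.5% → €1.51045
Dining chair €191.18: furniture → 5% → €9.559
Children's picture book €6.49: books → 6.25% → €0.405625
Desk lamp €53.18: furniture → 5% → €2.659
Subtotal = €2582.34; unrounded tax = €188.560775 → €188.56; total due = €2770.90

€2770.90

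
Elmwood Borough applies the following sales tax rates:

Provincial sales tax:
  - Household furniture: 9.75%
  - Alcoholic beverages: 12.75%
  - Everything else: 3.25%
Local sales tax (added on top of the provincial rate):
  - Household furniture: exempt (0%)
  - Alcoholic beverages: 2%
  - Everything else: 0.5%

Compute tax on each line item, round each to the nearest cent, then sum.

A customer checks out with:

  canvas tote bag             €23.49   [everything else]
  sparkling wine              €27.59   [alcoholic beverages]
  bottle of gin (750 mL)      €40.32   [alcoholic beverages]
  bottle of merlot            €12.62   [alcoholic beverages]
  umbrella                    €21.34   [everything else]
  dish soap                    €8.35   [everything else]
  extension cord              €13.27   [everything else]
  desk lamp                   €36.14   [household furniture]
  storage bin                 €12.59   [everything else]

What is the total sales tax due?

Canvas tote bag €23.49: everything else → 3.25% + 0.5% local = 3.75% → €0.88
Sparkling wine €27.59: alcoholic beverages → 12.75% + 2% local = 14.75% → €4.07
Bottle of gin (750 mL) €40.32: alcoholic beverages → 12.75% + 2% local = 14.75% → €5.95
Bottle of merlot €12.62: alcoholic beverages → 12.75% + 2% local = 14.75% → €1.86
Umbrella €21.34: everything else → 3.25% + 0.5% local = 3.75% → €0.80
Dish soap €8.35: everything else → 3.25% + 0.5% local = 3.75% → €0.31
Extension cord €13.27: everything else → 3.25% + 0.5% local = 3.75% → €0.50
Desk lamp €36.14: household furniture → 9.75% + 0% local = 9.75% → €3.52
Storage bin €12.59: everything else → 3.25% + 0.5% local = 3.75% → €0.47
Total tax = €0.88 + €4.07 + €5.95 + €1.86 + €0.80 + €0.31 + €0.50 + €3.52 + €0.47 = €18.36

€18.36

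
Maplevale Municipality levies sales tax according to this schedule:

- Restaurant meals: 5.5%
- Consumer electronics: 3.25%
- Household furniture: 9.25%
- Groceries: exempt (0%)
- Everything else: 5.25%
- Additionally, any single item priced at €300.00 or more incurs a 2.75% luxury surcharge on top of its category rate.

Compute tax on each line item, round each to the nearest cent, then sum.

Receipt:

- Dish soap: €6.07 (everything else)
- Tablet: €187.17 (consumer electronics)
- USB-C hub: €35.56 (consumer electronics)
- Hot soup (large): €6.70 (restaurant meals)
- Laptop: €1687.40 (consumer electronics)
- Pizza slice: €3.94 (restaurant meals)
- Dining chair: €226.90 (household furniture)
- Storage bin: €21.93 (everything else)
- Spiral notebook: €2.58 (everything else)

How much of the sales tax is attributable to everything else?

Dish soap €6.07: everything else → 5.25% → €0.32
Storage bin €21.93: everything else → 5.25% → €1.15
Spiral notebook €2.58: everything else → 5.25% → €0.14
Tax on everything else = €0.32 + €1.15 + €0.14 = €1.61

€1.61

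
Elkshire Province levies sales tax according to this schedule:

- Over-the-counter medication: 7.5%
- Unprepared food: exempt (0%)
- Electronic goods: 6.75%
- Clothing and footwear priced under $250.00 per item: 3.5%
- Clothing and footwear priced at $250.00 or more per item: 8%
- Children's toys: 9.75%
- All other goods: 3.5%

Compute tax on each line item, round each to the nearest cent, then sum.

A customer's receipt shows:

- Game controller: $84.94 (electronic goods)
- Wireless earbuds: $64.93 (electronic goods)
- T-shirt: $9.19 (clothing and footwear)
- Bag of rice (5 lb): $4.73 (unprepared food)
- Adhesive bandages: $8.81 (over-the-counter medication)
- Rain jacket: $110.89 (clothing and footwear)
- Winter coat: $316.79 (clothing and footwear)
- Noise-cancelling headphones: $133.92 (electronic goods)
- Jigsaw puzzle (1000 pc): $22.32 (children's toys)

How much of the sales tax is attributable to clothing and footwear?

T-shirt $9.19: clothing and footwear, under $250.00 → 3.5% → $0.32
Rain jacket $110.89: clothing and footwear, under $250.00 → 3.5% → $3.88
Winter coat $316.79: clothing and footwear, $250.00 or more → 8% → $25.34
Tax on clothing and footwear = $0.32 + $3.88 + $25.34 = $29.54

$29.54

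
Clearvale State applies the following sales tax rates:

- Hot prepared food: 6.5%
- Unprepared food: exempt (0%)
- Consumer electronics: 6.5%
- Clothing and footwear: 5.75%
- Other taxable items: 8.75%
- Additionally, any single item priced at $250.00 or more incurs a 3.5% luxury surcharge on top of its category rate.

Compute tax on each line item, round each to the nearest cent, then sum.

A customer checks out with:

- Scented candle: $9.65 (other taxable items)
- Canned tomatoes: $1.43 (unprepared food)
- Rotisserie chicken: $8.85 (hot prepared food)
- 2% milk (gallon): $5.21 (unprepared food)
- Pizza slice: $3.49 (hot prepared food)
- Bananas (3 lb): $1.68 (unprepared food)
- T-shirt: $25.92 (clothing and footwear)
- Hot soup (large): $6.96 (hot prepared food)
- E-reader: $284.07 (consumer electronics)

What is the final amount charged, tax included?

Scented candle $9.65: other taxable items → 8.75% → $0.84
Canned tomatoes $1.43: unprepared food → 0% → $0.00
Rotisserie chicken $8.85: hot prepared food → 6.5% → $0.58
2% milk (gallon) $5.21: unprepared food → 0% → $0.00
Pizza slice $3.49: hot prepared food → 6.5% → $0.23
Bananas (3 lb) $1.68: unprepared food → 0% → $0.00
T-shirt $25.92: clothing and footwear → 5.75% → $1.49
Hot soup (large) $6.96: hot prepared food → 6.5% → $0.45
E-reader $284.07: consumer electronics → 6.5% + 3.5% surcharge = 10% → $28.41
Subtotal = $347.26; tax = $32.00; total due = $379.26

$379.26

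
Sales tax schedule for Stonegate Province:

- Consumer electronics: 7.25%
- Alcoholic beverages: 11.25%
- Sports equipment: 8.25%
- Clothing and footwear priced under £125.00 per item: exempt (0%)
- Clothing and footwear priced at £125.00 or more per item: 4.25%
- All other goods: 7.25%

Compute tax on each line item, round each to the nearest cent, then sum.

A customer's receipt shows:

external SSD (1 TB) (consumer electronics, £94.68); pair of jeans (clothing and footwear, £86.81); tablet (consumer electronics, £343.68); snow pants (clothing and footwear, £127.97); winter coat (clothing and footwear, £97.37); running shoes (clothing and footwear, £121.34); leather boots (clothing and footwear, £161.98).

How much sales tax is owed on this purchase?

£44.10

External SSD (1 TB) £94.68: consumer electronics → 7.25% → £6.86
Pair of jeans £86.81: clothing and footwear, under £125.00 → 0% → £0.00
Tablet £343.68: consumer electronics → 7.25% → £24.92
Snow pants £127.97: clothing and footwear, £125.00 or more → 4.25% → £5.44
Winter coat £97.37: clothing and footwear, under £125.00 → 0% → £0.00
Running shoes £121.34: clothing and footwear, under £125.00 → 0% → £0.00
Leather boots £161.98: clothing and footwear, £125.00 or more → 4.25% → £6.88
Total tax = £6.86 + £24.92 + £5.44 + £6.88 = £44.10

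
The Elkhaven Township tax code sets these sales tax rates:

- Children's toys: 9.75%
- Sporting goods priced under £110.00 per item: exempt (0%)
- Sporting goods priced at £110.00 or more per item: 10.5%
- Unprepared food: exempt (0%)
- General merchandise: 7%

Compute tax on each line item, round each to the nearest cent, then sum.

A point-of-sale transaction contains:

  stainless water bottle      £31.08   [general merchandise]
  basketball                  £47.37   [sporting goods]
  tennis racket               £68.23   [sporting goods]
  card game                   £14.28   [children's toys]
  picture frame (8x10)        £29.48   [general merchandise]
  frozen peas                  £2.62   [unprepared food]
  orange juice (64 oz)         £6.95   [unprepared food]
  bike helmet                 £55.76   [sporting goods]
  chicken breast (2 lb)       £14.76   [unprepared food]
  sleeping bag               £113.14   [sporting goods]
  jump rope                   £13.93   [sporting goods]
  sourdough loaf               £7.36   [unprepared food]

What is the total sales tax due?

£17.51

Stainless water bottle £31.08: general merchandise → 7% → £2.18
Basketball £47.37: sporting goods, under £110.00 → 0% → £0.00
Tennis racket £68.23: sporting goods, under £110.00 → 0% → £0.00
Card game £14.28: children's toys → 9.75% → £1.39
Picture frame (8x10) £29.48: general merchandise → 7% → £2.06
Frozen peas £2.62: unprepared food → 0% → £0.00
Orange juice (64 oz) £6.95: unprepared food → 0% → £0.00
Bike helmet £55.76: sporting goods, under £110.00 → 0% → £0.00
Chicken breast (2 lb) £14.76: unprepared food → 0% → £0.00
Sleeping bag £113.14: sporting goods, £110.00 or more → 10.5% → £11.88
Jump rope £13.93: sporting goods, under £110.00 → 0% → £0.00
Sourdough loaf £7.36: unprepared food → 0% → £0.00
Total tax = £2.18 + £1.39 + £2.06 + £11.88 = £17.51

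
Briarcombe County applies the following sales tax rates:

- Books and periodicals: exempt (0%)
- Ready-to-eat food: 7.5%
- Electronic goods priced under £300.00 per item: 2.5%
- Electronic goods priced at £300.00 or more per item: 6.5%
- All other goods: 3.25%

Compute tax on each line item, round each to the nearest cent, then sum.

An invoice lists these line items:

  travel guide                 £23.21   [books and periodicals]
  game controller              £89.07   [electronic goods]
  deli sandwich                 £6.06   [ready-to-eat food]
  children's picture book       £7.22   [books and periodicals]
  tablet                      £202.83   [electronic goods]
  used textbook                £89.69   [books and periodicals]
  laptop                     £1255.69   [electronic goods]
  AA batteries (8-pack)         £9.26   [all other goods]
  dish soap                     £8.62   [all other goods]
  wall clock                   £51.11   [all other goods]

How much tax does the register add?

Travel guide £23.21: books and periodicals → 0% → £0.00
Game controller £89.07: electronic goods, under £300.00 → 2.5% → £2.23
Deli sandwich £6.06: ready-to-eat food → 7.5% → £0.45
Children's picture book £7.22: books and periodicals → 0% → £0.00
Tablet £202.83: electronic goods, under £300.00 → 2.5% → £5.07
Used textbook £89.69: books and periodicals → 0% → £0.00
Laptop £1255.69: electronic goods, £300.00 or more → 6.5% → £81.62
AA batteries (8-pack) £9.26: all other goods → 3.25% → £0.30
Dish soap £8.62: all other goods → 3.25% → £0.28
Wall clock £51.11: all other goods → 3.25% → £1.66
Total tax = £2.23 + £0.45 + £5.07 + £81.62 + £0.30 + £0.28 + £1.66 = £91.61

£91.61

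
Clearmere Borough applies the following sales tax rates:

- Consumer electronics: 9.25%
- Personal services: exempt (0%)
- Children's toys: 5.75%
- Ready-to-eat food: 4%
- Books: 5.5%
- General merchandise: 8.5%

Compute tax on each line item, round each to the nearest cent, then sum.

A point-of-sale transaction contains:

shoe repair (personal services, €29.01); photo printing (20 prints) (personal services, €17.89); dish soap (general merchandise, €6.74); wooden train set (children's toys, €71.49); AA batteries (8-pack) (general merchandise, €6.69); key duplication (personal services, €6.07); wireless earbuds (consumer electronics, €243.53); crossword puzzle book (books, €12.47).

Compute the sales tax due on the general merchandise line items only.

€1.14

Dish soap €6.74: general merchandise → 8.5% → €0.57
AA batteries (8-pack) €6.69: general merchandise → 8.5% → €0.57
Tax on general merchandise = €0.57 + €0.57 = €1.14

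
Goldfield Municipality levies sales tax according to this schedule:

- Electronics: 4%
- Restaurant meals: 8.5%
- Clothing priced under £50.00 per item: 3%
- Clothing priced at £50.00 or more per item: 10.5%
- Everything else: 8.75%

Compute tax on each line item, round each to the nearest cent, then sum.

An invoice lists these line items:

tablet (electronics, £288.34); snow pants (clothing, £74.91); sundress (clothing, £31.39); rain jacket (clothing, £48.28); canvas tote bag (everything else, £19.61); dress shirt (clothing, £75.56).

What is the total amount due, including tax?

£569.53

Tablet £288.34: electronics → 4% → £11.53
Snow pants £74.91: clothing, £50.00 or more → 10.5% → £7.87
Sundress £31.39: clothing, under £50.00 → 3% → £0.94
Rain jacket £48.28: clothing, under £50.00 → 3% → £1.45
Canvas tote bag £19.61: everything else → 8.75% → £1.72
Dress shirt £75.56: clothing, £50.00 or more → 10.5% → £7.93
Subtotal = £538.09; tax = £31.44; total due = £569.53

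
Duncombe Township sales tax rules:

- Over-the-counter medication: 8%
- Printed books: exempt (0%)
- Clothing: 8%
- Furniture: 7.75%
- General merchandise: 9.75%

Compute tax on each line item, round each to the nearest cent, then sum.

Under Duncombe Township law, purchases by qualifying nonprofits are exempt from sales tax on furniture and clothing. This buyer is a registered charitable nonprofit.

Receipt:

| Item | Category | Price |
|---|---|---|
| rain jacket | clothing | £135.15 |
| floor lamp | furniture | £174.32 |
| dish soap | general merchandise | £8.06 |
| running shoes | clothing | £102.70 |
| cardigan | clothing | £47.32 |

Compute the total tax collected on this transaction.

Rain jacket £135.15: clothing, buyer-exempt → 0% → £0.00
Floor lamp £174.32: furniture, buyer-exempt → 0% → £0.00
Dish soap £8.06: general merchandise → 9.75% → £0.79
Running shoes £102.70: clothing, buyer-exempt → 0% → £0.00
Cardigan £47.32: clothing, buyer-exempt → 0% → £0.00
Total tax = £0.79

£0.79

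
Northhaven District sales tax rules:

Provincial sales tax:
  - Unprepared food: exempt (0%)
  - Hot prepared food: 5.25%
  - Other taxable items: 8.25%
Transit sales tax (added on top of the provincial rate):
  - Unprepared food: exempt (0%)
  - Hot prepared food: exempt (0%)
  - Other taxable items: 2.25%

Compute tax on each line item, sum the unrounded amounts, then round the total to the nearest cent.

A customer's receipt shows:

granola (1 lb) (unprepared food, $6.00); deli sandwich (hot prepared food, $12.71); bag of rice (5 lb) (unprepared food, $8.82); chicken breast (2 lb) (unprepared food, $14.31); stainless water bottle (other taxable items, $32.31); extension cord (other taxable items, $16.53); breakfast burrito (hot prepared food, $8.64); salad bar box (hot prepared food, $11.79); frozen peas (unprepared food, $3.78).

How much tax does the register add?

Granola (1 lb) $6.00: unprepared food → 0% + 0% transit = 0% → $0.00
Deli sandwich $12.71: hot prepared food → 5.25% + 0% transit = 5.25% → $0.667275
Bag of rice (5 lb) $8.82: unprepared food → 0% + 0% transit = 0% → $0.00
Chicken breast (2 lb) $14.31: unprepared food → 0% + 0% transit = 0% → $0.00
Stainless water bottle $32.31: other taxable items → 8.25% + 2.25% transit = 10.5% → $3.39255
Extension cord $16.53: other taxable items → 8.25% + 2.25% transit = 10.5% → $1.73565
Breakfast burrito $8.64: hot prepared food → 5.25% + 0% transit = 5.25% → $0.4536
Salad bar box $11.79: hot prepared food → 5.25% + 0% transit = 5.25% → $0.618975
Frozen peas $3.78: unprepared food → 0% + 0% transit = 0% → $0.00
Unrounded tax sum = $6.86805 → $6.87

$6.87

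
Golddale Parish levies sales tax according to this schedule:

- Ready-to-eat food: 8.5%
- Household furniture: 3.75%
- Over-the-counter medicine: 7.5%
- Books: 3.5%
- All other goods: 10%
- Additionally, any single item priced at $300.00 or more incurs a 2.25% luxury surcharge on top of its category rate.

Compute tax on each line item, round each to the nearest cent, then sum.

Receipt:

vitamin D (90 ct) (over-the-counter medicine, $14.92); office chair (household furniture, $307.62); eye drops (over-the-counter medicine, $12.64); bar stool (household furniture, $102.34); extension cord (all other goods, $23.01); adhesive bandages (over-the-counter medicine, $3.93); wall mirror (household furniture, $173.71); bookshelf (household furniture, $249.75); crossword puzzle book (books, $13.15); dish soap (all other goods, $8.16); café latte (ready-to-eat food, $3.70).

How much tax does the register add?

Vitamin D (90 ct) $14.92: over-the-counter medicine → 7.5% → $1.12
Office chair $307.62: household furniture → 3.75% + 2.25% surcharge = 6% → $18.46
Eye drops $12.64: over-the-counter medicine → 7.5% → $0.95
Bar stool $102.34: household furniture → 3.75% → $3.84
Extension cord $23.01: all other goods → 10% → $2.30
Adhesive bandages $3.93: over-the-counter medicine → 7.5% → $0.29
Wall mirror $173.71: household furniture → 3.75% → $6.51
Bookshelf $249.75: household furniture → 3.75% → $9.37
Crossword puzzle book $13.15: books → 3.5% → $0.46
Dish soap $8.16: all other goods → 10% → $0.82
Café latte $3.70: ready-to-eat food → 8.5% → $0.31
Total tax = $1.12 + $18.46 + $0.95 + $3.84 + $2.30 + $0.29 + $6.51 + $9.37 + $0.46 + $0.82 + $0.31 = $44.43

$44.43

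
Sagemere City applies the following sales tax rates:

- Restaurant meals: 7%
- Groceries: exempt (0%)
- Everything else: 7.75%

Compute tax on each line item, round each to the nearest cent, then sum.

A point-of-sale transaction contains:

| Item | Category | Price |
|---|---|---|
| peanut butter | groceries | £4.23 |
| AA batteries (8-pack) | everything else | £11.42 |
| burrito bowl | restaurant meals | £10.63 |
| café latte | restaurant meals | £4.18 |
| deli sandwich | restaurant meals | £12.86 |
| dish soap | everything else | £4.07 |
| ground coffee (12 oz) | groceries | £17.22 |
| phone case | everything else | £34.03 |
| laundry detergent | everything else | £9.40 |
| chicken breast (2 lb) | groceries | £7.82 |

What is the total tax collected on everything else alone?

AA batteries (8-pack) £11.42: everything else → 7.75% → £0.89
Dish soap £4.07: everything else → 7.75% → £0.32
Phone case £34.03: everything else → 7.75% → £2.64
Laundry detergent £9.40: everything else → 7.75% → £0.73
Tax on everything else = £0.89 + £0.32 + £2.64 + £0.73 = £4.58

£4.58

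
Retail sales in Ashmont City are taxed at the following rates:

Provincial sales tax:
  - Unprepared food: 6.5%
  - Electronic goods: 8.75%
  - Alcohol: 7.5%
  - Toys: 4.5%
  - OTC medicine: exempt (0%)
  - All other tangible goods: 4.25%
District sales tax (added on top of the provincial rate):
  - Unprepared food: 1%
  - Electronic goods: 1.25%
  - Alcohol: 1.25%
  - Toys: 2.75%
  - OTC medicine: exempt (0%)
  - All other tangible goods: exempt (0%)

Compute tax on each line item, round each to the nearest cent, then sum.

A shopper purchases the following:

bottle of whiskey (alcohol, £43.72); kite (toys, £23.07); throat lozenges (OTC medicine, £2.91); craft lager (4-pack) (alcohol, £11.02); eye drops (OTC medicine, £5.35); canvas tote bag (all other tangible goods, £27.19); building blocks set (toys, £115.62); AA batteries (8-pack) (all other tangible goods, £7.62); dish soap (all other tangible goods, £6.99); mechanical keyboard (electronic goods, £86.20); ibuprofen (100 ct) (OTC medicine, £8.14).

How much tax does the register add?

£25.24

Bottle of whiskey £43.72: alcohol → 7.5% + 1.25% district = 8.75% → £3.83
Kite £23.07: toys → 4.5% + 2.75% district = 7.25% → £1.67
Throat lozenges £2.91: OTC medicine → 0% + 0% district = 0% → £0.00
Craft lager (4-pack) £11.02: alcohol → 7.5% + 1.25% district = 8.75% → £0.96
Eye drops £5.35: OTC medicine → 0% + 0% district = 0% → £0.00
Canvas tote bag £27.19: all other tangible goods → 4.25% + 0% district = 4.25% → £1.16
Building blocks set £115.62: toys → 4.5% + 2.75% district = 7.25% → £8.38
AA batteries (8-pack) £7.62: all other tangible goods → 4.25% + 0% district = 4.25% → £0.32
Dish soap £6.99: all other tangible goods → 4.25% + 0% district = 4.25% → £0.30
Mechanical keyboard £86.20: electronic goods → 8.75% + 1.25% district = 10% → £8.62
Ibuprofen (100 ct) £8.14: OTC medicine → 0% + 0% district = 0% → £0.00
Total tax = £3.83 + £1.67 + £0.96 + £1.16 + £8.38 + £0.32 + £0.30 + £8.62 = £25.24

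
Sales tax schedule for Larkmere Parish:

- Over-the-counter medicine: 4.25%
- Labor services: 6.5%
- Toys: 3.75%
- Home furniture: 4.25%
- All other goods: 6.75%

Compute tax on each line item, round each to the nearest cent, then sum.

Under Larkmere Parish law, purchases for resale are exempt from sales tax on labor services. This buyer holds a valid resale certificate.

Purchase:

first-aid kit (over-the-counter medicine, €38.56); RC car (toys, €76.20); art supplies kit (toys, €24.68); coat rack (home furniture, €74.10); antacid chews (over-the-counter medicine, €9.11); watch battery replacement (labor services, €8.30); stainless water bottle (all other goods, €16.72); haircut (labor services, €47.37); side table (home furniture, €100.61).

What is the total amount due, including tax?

First-aid kit €38.56: over-the-counter medicine → 4.25% → €1.64
RC car €76.20: toys → 3.75% → €2.86
Art supplies kit €24.68: toys → 3.75% → €0.93
Coat rack €74.10: home furniture → 4.25% → €3.15
Antacid chews €9.11: over-the-counter medicine → 4.25% → €0.39
Watch battery replacement €8.30: labor services, buyer-exempt → 0% → €0.00
Stainless water bottle €16.72: all other goods → 6.75% → €1.13
Haircut €47.37: labor services, buyer-exempt → 0% → €0.00
Side table €100.61: home furniture → 4.25% → €4.28
Subtotal = €395.65; tax = €14.38; total due = €410.03

€410.03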